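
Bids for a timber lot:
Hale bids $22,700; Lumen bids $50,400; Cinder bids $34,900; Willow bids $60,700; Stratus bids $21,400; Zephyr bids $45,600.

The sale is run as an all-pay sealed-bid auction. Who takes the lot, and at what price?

Willow pays $60,700

Sorting bids: 60,700 (Willow) > 50,400 (Lumen) > 45,600 (Zephyr) > 34,900 (Cinder) > 22,700 (Hale) > 21,400 (Stratus)
Willow wins with the top bid; all bids are sunk regardless.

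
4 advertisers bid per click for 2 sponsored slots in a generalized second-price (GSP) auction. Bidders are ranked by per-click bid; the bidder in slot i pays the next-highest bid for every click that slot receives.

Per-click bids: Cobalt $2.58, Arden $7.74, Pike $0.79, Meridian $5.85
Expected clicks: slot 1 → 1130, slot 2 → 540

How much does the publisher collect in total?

Sorting advertisers: $7.74 (Arden) > $5.85 (Meridian) > $2.58 (Cobalt) > …
Slot 1: Arden pays $5.85 × 1130 = $6610.50
Slot 2: Meridian pays $2.58 × 540 = $1393.20
Total = $8003.70

Total revenue: $8003.70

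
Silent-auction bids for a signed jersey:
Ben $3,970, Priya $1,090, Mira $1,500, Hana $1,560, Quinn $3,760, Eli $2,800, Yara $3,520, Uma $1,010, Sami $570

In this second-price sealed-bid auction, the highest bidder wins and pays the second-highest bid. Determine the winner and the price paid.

Ben pays $3,760

Bids ranked: 3,970 (Ben) > 3,760 (Quinn) > 3,520 (Yara) > 2,800 (Eli) > 1,560 (Hana) > 1,500 (Mira) > …
Ben is highest; pays the second-highest bid, $3,760.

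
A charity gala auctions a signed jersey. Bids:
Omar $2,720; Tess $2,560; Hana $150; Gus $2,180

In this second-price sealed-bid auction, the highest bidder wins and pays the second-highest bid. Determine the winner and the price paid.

Omar pays $2,560

Rule: the highest bidder wins and pays the second-highest bid.
Bids in order: 2,720 (Omar) > 2,560 (Tess) > 2,180 (Gus) > 150 (Hana)
Omar is highest; pays the second-highest bid, $2,560.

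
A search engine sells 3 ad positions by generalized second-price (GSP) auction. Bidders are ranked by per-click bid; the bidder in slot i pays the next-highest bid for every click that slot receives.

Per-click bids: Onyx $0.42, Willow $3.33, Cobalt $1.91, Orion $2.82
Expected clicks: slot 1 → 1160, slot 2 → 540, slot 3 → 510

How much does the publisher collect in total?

Total revenue: $4516.80

Sorting advertisers: $3.33 (Willow) > $2.82 (Orion) > $1.91 (Cobalt) > $0.42 (Onyx)
Slot 1: Willow pays $2.82 × 1160 = $3271.20
Slot 2: Orion pays $1.91 × 540 = $1031.40
Slot 3: Cobalt pays $0.42 × 510 = $214.20
Total = $4516.80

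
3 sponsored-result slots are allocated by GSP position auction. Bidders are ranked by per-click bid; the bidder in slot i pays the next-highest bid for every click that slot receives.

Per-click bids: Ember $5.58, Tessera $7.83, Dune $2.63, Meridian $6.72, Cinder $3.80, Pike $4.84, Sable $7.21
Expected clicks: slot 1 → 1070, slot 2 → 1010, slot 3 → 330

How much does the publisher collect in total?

Total revenue: $16343.30

Per-click bids in order: $7.83 (Tessera) > $7.21 (Sable) > $6.72 (Meridian) > $5.58 (Ember) > …
Slot 1: Tessera pays $7.21 × 1070 = $7714.70
Slot 2: Sable pays $6.72 × 1010 = $6787.20
Slot 3: Meridian pays $5.58 × 330 = $1841.40
Total = $16343.30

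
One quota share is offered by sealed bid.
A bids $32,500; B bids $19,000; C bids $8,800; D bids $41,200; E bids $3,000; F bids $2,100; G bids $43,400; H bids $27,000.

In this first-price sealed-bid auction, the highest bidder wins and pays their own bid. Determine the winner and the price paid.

Bids ranked: 43,400 (G) > 41,200 (D) > 32,500 (A) > 27,000 (H) > 19,000 (B) > 8,800 (C) > …
G is highest → pays own bid, $43,400.

G pays $43,400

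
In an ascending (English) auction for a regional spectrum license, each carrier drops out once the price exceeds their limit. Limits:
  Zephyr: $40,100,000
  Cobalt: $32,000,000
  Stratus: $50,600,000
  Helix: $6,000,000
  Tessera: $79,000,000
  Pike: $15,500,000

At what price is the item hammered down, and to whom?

Rule: the price rises until one bidder remains; the winner pays the price at which the last rival dropped out.
Sorting limits: 79,000,000 (Tessera) > 50,600,000 (Stratus) > 40,100,000 (Zephyr) > 32,000,000 (Cobalt) > 15,500,000 (Pike) > 6,000,000 (Helix)
Once the price passes $50,600,000, only Tessera is left; the hammer falls at Stratus's limit of $50,600,000.

Tessera wins at $50,600,000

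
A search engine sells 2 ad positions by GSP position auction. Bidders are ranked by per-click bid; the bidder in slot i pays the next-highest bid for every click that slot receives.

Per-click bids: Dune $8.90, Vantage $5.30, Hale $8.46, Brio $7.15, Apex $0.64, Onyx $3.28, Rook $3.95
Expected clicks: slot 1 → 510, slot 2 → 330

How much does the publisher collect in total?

Total revenue: $6674.10

Ranked by bid: $8.90 (Dune) > $8.46 (Hale) > $7.15 (Brio) > …
Slot 1: Dune pays $8.46 × 510 = $4314.60
Slot 2: Hale pays $7.15 × 330 = $2359.50
Total = $6674.10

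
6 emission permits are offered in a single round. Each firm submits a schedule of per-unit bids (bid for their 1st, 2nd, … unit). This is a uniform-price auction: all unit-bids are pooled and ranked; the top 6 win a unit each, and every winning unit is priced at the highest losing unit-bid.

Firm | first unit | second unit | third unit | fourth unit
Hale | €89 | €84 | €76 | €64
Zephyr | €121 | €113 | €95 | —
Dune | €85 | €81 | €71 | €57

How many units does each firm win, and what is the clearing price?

All unit-bids, highest first — top 6: 121 (Zephyr-1), 113 (Zephyr-2), 95 (Zephyr-3), 89 (Hale-1), 85 (Dune-1), 84 (Hale-2)
Highest rejected unit-bid = €81.
Allocation: Dune 1, Hale 2, Zephyr 3.

Dune 1, Hale 2, Zephyr 3; clearing price €81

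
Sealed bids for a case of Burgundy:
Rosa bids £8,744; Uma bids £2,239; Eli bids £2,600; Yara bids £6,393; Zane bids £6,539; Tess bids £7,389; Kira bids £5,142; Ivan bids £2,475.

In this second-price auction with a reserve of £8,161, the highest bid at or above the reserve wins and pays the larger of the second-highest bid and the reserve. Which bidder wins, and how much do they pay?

Rosa pays £8,161

Bids ranked: 8,744 (Rosa) > 7,389 (Tess) > 6,539 (Zane) > 6,393 (Yara) > 5,142 (Kira) > 2,600 (Eli) > …
Rosa has the top bid at or above the reserve (£8,744).
Second-highest bid £7,389 is below the reserve £8,161, so the reserve binds → payment £8,161.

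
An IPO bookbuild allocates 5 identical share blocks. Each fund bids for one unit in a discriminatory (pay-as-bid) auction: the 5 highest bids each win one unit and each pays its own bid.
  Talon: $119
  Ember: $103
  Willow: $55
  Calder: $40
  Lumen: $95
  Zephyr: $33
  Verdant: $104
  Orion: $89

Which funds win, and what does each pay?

Sorting: 119 (Talon), 104 (Verdant), 103 (Ember), 95 (Lumen), 89 (Orion), 55 (Willow), 40 (Calder), …
Winners (5 units): Talon, Verdant, Ember, Lumen, Orion.
Each winner pays its own bid: Talon $119, Verdant $104, Ember $103, Lumen $95, Orion $89.

Talon $119, Verdant $104, Ember $103, Lumen $95, Orion $89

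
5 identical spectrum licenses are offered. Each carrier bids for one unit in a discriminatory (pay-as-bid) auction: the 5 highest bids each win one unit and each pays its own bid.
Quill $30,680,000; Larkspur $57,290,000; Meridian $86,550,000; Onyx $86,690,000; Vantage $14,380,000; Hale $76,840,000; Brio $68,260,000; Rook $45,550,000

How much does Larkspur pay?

Bids ranked high→low: 86,690,000 (Onyx), 86,550,000 (Meridian), 76,840,000 (Hale), 68,260,000 (Brio), 57,290,000 (Larkspur), 45,550,000 (Rook), 30,680,000 (Quill), …
Top 5: Onyx, Meridian, Hale, Brio, Larkspur.
Larkspur wins → own bid $57,290,000.

Larkspur pays $57,290,000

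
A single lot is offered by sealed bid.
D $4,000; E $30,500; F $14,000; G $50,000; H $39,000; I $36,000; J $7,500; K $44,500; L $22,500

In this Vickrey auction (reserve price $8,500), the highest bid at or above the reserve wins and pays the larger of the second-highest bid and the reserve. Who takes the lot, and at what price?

Sorting bids: 50,000 (G) > 44,500 (K) > 39,000 (H) > 36,000 (I) > 30,500 (E) > 22,500 (L) > …
Highest eligible bid: G at $50,000.
Second-highest bid $44,500 exceeds the reserve $8,500 → payment $44,500.

G pays $44,500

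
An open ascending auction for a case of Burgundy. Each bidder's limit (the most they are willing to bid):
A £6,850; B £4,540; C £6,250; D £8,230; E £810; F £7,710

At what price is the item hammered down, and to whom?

D wins at £7,710

Limits ranked: 8,230 (D) > 7,710 (F) > 6,850 (A) > 6,250 (C) > 4,540 (B) > 810 (E)
Once the price passes £7,710, only D is left; the hammer falls at F's limit of £7,710.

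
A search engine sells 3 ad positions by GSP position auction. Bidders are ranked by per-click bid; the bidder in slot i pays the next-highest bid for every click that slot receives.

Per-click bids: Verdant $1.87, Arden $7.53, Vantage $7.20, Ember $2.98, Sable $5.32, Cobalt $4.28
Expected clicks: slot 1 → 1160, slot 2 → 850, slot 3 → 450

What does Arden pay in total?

Arden pays $8352.00

Ranked by bid: $7.53 (Arden) > $7.20 (Vantage) > $5.32 (Sable) > $4.28 (Cobalt) > …
Arden holds slot 1 → pays next bid $7.20 × 1160 clicks = $8352.00.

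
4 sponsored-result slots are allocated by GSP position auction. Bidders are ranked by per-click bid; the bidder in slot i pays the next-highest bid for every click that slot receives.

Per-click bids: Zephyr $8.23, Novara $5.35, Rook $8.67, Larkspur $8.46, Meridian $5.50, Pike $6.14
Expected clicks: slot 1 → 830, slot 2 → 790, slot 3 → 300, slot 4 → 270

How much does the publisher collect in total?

Total revenue: $16850.50

Per-click bids in order: $8.67 (Rook) > $8.46 (Larkspur) > $8.23 (Zephyr) > $6.14 (Pike) > $5.50 (Meridian) > …
Slot 1: Rook pays $8.46 × 830 = $7021.80
Slot 2: Larkspur pays $8.23 × 790 = $6501.70
Slot 3: Zephyr pays $6.14 × 300 = $1842.00
Slot 4: Pike pays $5.50 × 270 = $1485.00
Total = $16850.50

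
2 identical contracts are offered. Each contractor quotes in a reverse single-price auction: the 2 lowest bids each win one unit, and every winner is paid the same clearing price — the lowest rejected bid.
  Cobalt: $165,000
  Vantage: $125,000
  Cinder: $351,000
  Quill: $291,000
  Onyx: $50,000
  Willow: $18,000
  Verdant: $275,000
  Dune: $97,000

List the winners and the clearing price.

Willow, Onyx; each is paid $97,000

Ordering the bids: 18,000 (Willow), 50,000 (Onyx), 97,000 (Dune), 125,000 (Vantage), …
The 2 lowest are Willow, Onyx.
Lowest unsuccessful bid: $97,000 → clearing price.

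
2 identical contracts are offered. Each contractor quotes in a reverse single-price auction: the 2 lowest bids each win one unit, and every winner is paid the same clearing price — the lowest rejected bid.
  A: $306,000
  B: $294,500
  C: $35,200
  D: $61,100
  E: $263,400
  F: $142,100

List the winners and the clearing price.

C, D; each is paid $142,100

Ordering the bids: 35,200 (C), 61,100 (D), 142,100 (F), 263,400 (E), …
The 2 lowest are C, D.
Lowest unsuccessful bid: $142,100 → clearing price.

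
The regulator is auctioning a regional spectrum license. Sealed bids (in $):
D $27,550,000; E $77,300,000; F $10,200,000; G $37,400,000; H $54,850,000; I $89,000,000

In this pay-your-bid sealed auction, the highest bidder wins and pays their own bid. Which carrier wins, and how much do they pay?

I pays $89,000,000

Bids in order: 89,000,000 (I) > 77,300,000 (E) > 54,850,000 (H) > 37,400,000 (G) > 27,550,000 (D) > 10,200,000 (F)
First-price: I pays what they bid, $89,000,000.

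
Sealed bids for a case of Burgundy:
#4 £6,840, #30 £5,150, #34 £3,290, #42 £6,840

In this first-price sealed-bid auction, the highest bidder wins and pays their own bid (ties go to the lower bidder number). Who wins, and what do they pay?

Rule: the highest bidder wins and pays their own bid.
Bids ranked: 6,840 (#4) > 6,840 (#42) > 5,150 (#30) > 3,290 (#34)
#4 and #42 tie at £6,840; tie-break gives it to #4.
First-price: #4 pays what they bid, £6,840.

#4 pays £6,840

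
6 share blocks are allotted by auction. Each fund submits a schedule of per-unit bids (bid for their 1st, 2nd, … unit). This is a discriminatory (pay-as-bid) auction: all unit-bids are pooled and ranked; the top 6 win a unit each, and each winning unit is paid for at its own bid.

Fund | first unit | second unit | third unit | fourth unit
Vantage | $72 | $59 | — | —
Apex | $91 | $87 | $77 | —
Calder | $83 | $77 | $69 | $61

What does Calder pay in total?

Pooled unit-bids ranked (top 6): 91 (Apex-1), 87 (Apex-2), 83 (Calder-1), 77 (Apex-3), 77 (Calder-2), 72 (Vantage-1)
Next rejected bid: $69 (not a price — pay-as-bid).
Calder's winning unit-bids: 83 + 77 = $160.

Calder pays $160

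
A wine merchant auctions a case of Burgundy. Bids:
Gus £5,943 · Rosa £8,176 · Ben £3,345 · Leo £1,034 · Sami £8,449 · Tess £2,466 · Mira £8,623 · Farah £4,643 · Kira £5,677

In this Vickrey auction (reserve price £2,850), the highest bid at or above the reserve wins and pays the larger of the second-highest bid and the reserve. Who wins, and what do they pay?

Mira pays £8,449

Vickrey auction (reserve price £2,850): the highest bid at or above the reserve wins and pays the larger of the second-highest bid and the reserve.
Sorting bids: 8,623 (Mira) > 8,449 (Sami) > 8,176 (Rosa) > 5,943 (Gus) > 5,677 (Kira) > 4,643 (Farah) > …
Mira has the top bid at or above the reserve (£8,623).
Second-highest bid £8,449 exceeds the reserve £2,850 → payment £8,449.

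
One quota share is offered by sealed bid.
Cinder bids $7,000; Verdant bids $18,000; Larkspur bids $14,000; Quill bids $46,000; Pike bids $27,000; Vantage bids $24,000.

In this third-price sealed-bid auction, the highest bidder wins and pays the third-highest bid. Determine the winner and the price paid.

Sorting bids: 46,000 (Quill) > 27,000 (Pike) > 24,000 (Vantage) > 18,000 (Verdant) > 14,000 (Larkspur) > 7,000 (Cinder)
Quill is highest; pays the third-highest bid, $24,000.

Quill pays $24,000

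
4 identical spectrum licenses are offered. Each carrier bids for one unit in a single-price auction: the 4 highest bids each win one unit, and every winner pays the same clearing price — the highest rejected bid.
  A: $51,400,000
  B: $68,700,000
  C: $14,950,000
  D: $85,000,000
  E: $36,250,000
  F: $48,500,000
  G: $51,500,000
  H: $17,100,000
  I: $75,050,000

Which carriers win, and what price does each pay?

D, I, B, G; each pays $51,400,000

Bids ranked high→low: 85,000,000 (D), 75,050,000 (I), 68,700,000 (B), 51,500,000 (G), 51,400,000 (A), 48,500,000 (F), …
The 4 highest are D, I, B, G.
First losing bid is A's $51,400,000, which sets the uniform price.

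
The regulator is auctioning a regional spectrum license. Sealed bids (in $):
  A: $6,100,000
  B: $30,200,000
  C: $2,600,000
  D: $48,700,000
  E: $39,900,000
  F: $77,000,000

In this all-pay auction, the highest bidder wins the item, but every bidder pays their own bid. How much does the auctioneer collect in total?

Bids in order: 77,000,000 (F) > 48,700,000 (D) > 39,900,000 (E) > 30,200,000 (B) > 6,100,000 (A) > 2,600,000 (C)
Every bidder forfeits their bid regardless of winning.
Revenue = 6,100,000 + 30,200,000 + 2,600,000 + 48,700,000 + 39,900,000 + 77,000,000 = $204,500,000.

Total revenue: $204,500,000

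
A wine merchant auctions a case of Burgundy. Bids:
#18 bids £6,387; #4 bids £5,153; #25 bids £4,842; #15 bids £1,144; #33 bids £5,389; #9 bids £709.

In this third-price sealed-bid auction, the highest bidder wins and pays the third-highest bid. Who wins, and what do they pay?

Bids ranked: 6,387 (#18) > 5,389 (#33) > 5,153 (#4) > 4,842 (#25) > 1,144 (#15) > 709 (#9)
#18 is highest; pays the third-highest bid, £5,153.

#18 pays £5,153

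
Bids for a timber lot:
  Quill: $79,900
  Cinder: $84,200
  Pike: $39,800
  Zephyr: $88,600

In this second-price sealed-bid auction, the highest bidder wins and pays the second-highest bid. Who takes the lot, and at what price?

Zephyr pays $84,200

Bids ranked: 88,600 (Zephyr) > 84,200 (Cinder) > 79,900 (Quill) > 39,800 (Pike)
Zephyr wins with the highest bid; price is set by the runner-up at $84,200.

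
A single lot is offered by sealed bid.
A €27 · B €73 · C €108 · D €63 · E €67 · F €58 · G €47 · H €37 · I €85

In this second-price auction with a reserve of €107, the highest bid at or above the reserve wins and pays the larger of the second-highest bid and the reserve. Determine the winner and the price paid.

C pays €107

Bids in order: 108 (C) > 85 (I) > 73 (B) > 67 (E) > 63 (D) > 58 (F) > …
C has the top bid at or above the reserve (€108).
max(second-highest €85, reserve €107) = €107.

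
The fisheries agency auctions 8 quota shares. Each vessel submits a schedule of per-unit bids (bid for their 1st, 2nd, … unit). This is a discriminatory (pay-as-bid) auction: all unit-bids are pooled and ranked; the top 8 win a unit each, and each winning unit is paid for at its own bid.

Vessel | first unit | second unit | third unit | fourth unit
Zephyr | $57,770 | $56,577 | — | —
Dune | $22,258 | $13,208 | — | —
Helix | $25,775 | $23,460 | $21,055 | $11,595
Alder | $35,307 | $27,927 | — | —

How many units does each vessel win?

All unit-bids, highest first — top 8: 57,770 (Zephyr-1), 56,577 (Zephyr-2), 35,307 (Alder-1), 27,927 (Alder-2), 25,775 (Helix-1), 23,460 (Helix-2), 22,258 (Dune-1), 21,055 (Helix-3)
Next rejected bid: $13,208 (not a price — pay-as-bid).
Allocation: Alder 2, Dune 1, Helix 3, Zephyr 2.

Alder 2, Dune 1, Helix 3, Zephyr 2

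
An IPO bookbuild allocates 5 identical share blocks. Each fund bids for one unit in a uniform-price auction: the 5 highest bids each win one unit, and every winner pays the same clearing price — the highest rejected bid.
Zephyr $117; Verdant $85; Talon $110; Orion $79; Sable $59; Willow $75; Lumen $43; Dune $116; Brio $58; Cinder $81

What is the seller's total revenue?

Sorting: 117 (Zephyr), 116 (Dune), 110 (Talon), 85 (Verdant), 81 (Cinder), 79 (Orion), 75 (Willow), …
The 5 highest are Zephyr, Dune, Talon, Verdant, Cinder.
Clearing price = highest rejected bid = $79.
Total revenue = 5 × $79 = $395.

Total revenue: $395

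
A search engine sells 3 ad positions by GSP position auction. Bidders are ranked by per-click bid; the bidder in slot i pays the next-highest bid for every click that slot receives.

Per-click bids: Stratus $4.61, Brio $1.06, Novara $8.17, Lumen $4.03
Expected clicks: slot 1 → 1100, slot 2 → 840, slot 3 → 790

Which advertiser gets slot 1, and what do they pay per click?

Sorting advertisers: $8.17 (Novara) > $4.61 (Stratus) > $4.03 (Lumen) > $1.06 (Brio)
Slot 1 goes to the first-ranked bidder, Novara, who pays the next bid down: $4.61/click.

Novara; $4.61 per click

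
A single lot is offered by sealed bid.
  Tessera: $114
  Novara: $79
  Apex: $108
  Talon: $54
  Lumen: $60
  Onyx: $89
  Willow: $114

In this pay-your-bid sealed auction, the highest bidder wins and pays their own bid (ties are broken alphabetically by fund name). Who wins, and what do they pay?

Tessera pays $114

Bids ranked: 114 (Tessera) > 114 (Willow) > 108 (Apex) > 89 (Onyx) > 79 (Novara) > 60 (Lumen) > …
Tessera and Willow tie at $114; tie-break gives it to Tessera.
First-price: Tessera pays what they bid, $114.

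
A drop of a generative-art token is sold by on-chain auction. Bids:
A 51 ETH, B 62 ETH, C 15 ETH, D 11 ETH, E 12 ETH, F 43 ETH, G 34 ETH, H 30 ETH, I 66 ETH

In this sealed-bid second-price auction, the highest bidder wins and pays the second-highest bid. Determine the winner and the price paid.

I pays 62 ETH

Sorting bids: 66 (I) > 62 (B) > 51 (A) > 43 (F) > 34 (G) > 30 (H) > …
I is highest; pays the second-highest bid, 62 ETH.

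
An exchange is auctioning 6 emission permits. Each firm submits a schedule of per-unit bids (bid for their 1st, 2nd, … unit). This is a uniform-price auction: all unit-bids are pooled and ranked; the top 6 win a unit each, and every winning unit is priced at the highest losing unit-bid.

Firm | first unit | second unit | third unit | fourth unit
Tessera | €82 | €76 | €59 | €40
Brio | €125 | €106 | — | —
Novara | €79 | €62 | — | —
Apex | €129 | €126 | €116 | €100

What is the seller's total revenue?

All unit-bids, highest first — top 6: 129 (Apex-1), 126 (Apex-2), 125 (Brio-1), 116 (Apex-3), 106 (Brio-2), 100 (Apex-4)
First bid not allocated: €82.
Allocation: Apex 4, Brio 2. Every unit priced at €82.
Revenue = 6 × 82 = €492.

Total revenue: €492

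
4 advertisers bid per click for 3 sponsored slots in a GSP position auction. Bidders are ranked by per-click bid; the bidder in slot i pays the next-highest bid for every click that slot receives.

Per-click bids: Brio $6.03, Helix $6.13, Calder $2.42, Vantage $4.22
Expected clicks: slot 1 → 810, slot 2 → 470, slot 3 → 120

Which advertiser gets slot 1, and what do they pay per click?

Per-click bids in order: $6.13 (Helix) > $6.03 (Brio) > $4.22 (Vantage) > $2.42 (Calder)
Slot 1 goes to the first-ranked bidder, Helix, who pays the next bid down: $6.03/click.

Helix; $6.03 per click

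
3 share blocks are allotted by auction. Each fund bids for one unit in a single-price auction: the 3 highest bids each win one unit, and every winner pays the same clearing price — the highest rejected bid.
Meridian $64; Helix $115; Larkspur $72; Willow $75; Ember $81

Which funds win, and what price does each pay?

Helix, Ember, Willow; each pays $72

Ordering the bids: 115 (Helix), 81 (Ember), 75 (Willow), 72 (Larkspur), 64 (Meridian)
Top 3: Helix, Ember, Willow.
Highest unsuccessful bid: $72 → clearing price.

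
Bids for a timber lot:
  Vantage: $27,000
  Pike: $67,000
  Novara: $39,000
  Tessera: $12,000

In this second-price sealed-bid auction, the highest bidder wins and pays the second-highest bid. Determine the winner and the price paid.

Pike pays $39,000

Bids in order: 67,000 (Pike) > 39,000 (Novara) > 27,000 (Vantage) > 12,000 (Tessera)
Pike wins with the highest bid; price is set by the runner-up at $39,000.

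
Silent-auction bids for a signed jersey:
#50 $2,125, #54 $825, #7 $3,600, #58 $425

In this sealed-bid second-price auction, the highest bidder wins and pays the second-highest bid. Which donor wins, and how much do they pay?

#7 pays $2,125

Bids ranked: 3,600 (#7) > 2,125 (#50) > 825 (#54) > 425 (#58)
#7 wins with the highest bid; price is set by the runner-up at $2,125.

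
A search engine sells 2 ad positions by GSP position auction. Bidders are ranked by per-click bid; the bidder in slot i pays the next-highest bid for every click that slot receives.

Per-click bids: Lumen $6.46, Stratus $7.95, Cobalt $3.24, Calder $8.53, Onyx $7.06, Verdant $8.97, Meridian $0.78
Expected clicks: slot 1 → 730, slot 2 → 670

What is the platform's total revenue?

Total revenue: $11553.40

Per-click bids in order: $8.97 (Verdant) > $8.53 (Calder) > $7.95 (Stratus) > …
Slot 1: Verdant pays $8.53 × 730 = $6226.90
Slot 2: Calder pays $7.95 × 670 = $5326.50
Total = $11553.40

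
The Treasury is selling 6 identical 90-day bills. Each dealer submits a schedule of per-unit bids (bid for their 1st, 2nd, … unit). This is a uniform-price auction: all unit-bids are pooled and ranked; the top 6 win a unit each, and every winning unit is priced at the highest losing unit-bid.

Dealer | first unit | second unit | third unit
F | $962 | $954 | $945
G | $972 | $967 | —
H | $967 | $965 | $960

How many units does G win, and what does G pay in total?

G: 2 units, pays $1,908

Merging the schedules and taking the best 6: 972 (G-1), 967 (G-2), 967 (H-1), 965 (H-2), 962 (F-1), 960 (H-3)
The (k+1)-th unit-bid is $954.
G wins 2 unit(s) at $954 each.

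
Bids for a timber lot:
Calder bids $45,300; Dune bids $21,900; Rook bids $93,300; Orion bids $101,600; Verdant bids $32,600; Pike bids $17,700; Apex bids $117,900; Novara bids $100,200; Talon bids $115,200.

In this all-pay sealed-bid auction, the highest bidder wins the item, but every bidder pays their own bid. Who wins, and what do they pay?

All-pay sealed-bid auction: the highest bidder wins the item, but every bidder pays their own bid.
Sorting bids: 117,900 (Apex) > 115,200 (Talon) > 101,600 (Orion) > 100,200 (Novara) > 93,300 (Rook) > 45,300 (Calder) > …
Apex wins with the top bid; all bids are sunk regardless.

Apex pays $117,900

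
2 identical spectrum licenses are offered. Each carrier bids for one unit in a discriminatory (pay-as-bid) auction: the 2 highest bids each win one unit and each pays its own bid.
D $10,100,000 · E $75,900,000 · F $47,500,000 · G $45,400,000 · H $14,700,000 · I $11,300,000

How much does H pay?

H pays $0

Sorting: 75,900,000 (E), 47,500,000 (F), 45,400,000 (G), 14,700,000 (H), …
Winners (2 units): E, F.
H does not win → $0.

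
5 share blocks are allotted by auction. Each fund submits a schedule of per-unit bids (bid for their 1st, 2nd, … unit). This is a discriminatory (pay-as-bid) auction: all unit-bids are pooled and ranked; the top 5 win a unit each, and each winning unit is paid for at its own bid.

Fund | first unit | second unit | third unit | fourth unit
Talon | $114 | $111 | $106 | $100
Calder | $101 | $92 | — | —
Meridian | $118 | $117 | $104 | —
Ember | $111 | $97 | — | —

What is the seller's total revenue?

Total revenue: $571

All unit-bids, highest first — top 5: 118 (Meridian-1), 117 (Meridian-2), 114 (Talon-1), 111 (Talon-2), 111 (Ember-1)
Next rejected bid: $106 (not a price — pay-as-bid).
Each winning unit pays its own bid.
Revenue = 118 + 117 + 114 + 111 + 111 = $571.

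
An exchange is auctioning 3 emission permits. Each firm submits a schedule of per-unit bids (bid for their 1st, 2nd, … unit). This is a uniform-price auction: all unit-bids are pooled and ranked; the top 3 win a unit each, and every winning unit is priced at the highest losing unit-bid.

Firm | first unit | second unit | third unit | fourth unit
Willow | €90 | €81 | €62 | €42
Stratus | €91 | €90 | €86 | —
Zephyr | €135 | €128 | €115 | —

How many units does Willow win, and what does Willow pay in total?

Willow: 0 units, pays €0

Merging the schedules and taking the best 3: 135 (Zephyr-1), 128 (Zephyr-2), 115 (Zephyr-3)
First bid not allocated: €91.
Willow wins 0 unit(s) at €91 each.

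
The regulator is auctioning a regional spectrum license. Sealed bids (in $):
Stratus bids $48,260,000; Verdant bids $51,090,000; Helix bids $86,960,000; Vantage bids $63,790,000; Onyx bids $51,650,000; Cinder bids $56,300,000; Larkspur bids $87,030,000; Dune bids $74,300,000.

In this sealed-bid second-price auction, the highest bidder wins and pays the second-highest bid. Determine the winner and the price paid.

Bids ranked: 87,030,000 (Larkspur) > 86,960,000 (Helix) > 74,300,000 (Dune) > 63,790,000 (Vantage) > 56,300,000 (Cinder) > 51,650,000 (Onyx) > …
Larkspur wins with the highest bid; price is set by the runner-up at $86,960,000.

Larkspur pays $86,960,000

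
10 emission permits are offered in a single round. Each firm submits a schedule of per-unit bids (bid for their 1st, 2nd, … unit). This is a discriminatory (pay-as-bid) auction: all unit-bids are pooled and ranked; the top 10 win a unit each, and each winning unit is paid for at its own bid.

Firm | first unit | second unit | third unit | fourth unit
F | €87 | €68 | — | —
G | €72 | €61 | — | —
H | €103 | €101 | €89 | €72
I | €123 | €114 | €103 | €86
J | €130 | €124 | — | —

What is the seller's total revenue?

Total revenue: €1,060

Pooled unit-bids ranked (top 10): 130 (J-1), 124 (J-2), 123 (I-1), 114 (I-2), 103 (H-1), 103 (I-3), 101 (H-2), 89 (H-3), 87 (F-1), 86 (I-4)
Next rejected bid: €72 (not a price — pay-as-bid).
Each winning unit pays its own bid.
Revenue = 130 + 124 + 123 + 114 + 103 + 103 + 101 + 89 + 87 + 86 = €1,060.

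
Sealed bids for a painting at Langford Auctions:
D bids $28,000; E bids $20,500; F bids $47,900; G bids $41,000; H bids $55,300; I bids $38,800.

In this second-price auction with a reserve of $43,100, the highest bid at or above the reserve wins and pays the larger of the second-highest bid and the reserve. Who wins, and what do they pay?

Sorting bids: 55,300 (H) > 47,900 (F) > 41,000 (G) > 38,800 (I) > 28,000 (D) > 20,500 (E)
Highest eligible bid: H at $55,300.
max(second-highest $47,900, reserve $43,100) = $47,900; the reserve does not bind.

H pays $47,900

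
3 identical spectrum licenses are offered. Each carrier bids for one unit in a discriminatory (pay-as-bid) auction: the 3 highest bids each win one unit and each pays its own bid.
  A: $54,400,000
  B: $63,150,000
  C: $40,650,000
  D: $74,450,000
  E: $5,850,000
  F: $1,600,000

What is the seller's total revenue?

Ordering the bids: 74,450,000 (D), 63,150,000 (B), 54,400,000 (A), 40,650,000 (C), 5,850,000 (E), …
Winners (3 units): D, B, A.
Total revenue = 74,450,000 + 63,150,000 + 54,400,000 = $192,000,000.

Total revenue: $192,000,000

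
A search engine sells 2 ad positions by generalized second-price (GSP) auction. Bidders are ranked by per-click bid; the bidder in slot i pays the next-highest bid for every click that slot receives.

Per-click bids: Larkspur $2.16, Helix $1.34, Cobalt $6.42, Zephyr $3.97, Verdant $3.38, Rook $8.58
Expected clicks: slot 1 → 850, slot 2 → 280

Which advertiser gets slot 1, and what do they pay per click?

Rook; $6.42 per click

Sorting advertisers: $8.58 (Rook) > $6.42 (Cobalt) > $3.97 (Zephyr) > …
Slot 1 goes to the first-ranked bidder, Rook, who pays the next bid down: $6.42/click.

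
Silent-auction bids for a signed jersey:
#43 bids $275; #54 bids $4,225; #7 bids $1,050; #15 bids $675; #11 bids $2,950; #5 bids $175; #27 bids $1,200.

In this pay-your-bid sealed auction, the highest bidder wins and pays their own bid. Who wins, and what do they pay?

Rule: the highest bidder wins and pays their own bid.
Bids ranked: 4,225 (#54) > 2,950 (#11) > 1,200 (#27) > 1,050 (#7) > 675 (#15) > 275 (#43) > …
#54 is highest → pays own bid, $4,225.

#54 pays $4,225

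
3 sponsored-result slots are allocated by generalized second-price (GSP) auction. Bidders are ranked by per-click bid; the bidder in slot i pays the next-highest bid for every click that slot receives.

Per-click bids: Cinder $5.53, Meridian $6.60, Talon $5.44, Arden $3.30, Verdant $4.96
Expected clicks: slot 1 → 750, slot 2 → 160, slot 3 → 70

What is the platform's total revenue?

Per-click bids in order: $6.60 (Meridian) > $5.53 (Cinder) > $5.44 (Talon) > $4.96 (Verdant) > …
Slot 1: Meridian pays $5.53 × 750 = $4147.50
Slot 2: Cinder pays $5.44 × 160 = $870.40
Slot 3: Talon pays $4.96 × 70 = $347.20
Total = $5365.10

Total revenue: $5365.10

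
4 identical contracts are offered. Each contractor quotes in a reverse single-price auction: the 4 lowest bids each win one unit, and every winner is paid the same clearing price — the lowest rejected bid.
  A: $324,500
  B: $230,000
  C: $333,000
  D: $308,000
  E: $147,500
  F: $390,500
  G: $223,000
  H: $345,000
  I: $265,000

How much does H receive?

Bids ranked low→high: 147,500 (E), 223,000 (G), 230,000 (B), 265,000 (I), 308,000 (D), 324,500 (A), …
Winners (4 units): E, G, B, I.
Clearing price = lowest rejected bid = $308,000.
H does not win → is paid $0.

H is paid $0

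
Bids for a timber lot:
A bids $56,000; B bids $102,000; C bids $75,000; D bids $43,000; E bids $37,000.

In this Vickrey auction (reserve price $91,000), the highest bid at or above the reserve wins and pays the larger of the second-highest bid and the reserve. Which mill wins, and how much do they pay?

Bids in order: 102,000 (B) > 75,000 (C) > 56,000 (A) > 43,000 (D) > 37,000 (E)
Highest eligible bid: B at $102,000.
max(second-highest $75,000, reserve $91,000) = $91,000.

B pays $91,000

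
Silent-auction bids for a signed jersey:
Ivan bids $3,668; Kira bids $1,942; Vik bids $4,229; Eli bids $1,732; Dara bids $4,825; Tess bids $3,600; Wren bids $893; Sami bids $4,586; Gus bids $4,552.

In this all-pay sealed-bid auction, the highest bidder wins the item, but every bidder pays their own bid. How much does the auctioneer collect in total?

All-pay sealed-bid auction: the highest bidder wins the item, but every bidder pays their own bid.
Bids in order: 4,825 (Dara) > 4,586 (Sami) > 4,552 (Gus) > 4,229 (Vik) > 3,668 (Ivan) > 3,600 (Tess) > …
Dara wins with the top bid; all bids are sunk regardless.
Every bidder forfeits their bid regardless of winning.
Revenue = 3,668 + 1,942 + 4,229 + 1,732 + 4,825 + 3,600 + 893 + 4,586 + 4,552 = $30,027.

Total revenue: $30,027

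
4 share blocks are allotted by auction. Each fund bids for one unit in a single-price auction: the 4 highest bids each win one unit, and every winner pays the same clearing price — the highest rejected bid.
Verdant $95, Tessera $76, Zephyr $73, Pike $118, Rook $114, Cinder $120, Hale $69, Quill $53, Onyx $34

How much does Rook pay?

Rook pays $76

Sorting: 120 (Cinder), 118 (Pike), 114 (Rook), 95 (Verdant), 76 (Tessera), 73 (Zephyr), …
Top 4: Cinder, Pike, Rook, Verdant.
First losing bid is Tessera's $76, which sets the uniform price.
Rook wins → pays $76.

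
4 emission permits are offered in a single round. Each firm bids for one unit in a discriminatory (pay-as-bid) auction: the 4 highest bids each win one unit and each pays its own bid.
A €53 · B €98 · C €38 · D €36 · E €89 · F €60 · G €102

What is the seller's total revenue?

Total revenue: €349

Bids ranked high→low: 102 (G), 98 (B), 89 (E), 60 (F), 53 (A), 38 (C), …
Top 4: G, B, E, F.
Total revenue = 102 + 98 + 89 + 60 = €349.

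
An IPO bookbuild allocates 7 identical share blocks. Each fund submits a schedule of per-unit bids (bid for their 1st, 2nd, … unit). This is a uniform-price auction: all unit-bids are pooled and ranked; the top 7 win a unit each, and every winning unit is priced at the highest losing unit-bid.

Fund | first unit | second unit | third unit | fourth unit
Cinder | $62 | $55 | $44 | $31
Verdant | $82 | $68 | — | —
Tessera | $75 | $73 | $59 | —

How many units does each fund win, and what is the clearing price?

All unit-bids, highest first — top 7: 82 (Verdant-1), 75 (Tessera-1), 73 (Tessera-2), 68 (Verdant-2), 62 (Cinder-1), 59 (Tessera-3), 55 (Cinder-2)
First bid not allocated: $44.
Allocation: Cinder 2, Tessera 3, Verdant 2.

Cinder 2, Tessera 3, Verdant 2; clearing price $44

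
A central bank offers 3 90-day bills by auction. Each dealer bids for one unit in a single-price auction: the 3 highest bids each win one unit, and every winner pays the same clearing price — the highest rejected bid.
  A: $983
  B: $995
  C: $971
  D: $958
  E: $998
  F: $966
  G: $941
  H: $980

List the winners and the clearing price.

Bids ranked high→low: 998 (E), 995 (B), 983 (A), 980 (H), 971 (C), …
The 3 highest are E, B, A.
Highest unsuccessful bid: $980 → clearing price.

E, B, A; each pays $980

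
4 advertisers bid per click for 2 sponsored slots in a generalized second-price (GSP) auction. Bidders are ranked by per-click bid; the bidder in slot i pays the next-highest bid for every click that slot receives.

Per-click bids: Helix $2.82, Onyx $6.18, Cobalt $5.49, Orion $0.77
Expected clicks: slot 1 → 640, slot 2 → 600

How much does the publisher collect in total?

Total revenue: $5205.60

Sorting advertisers: $6.18 (Onyx) > $5.49 (Cobalt) > $2.82 (Helix) > …
Slot 1: Onyx pays $5.49 × 640 = $3513.60
Slot 2: Cobalt pays $2.82 × 600 = $1692.00
Total = $5205.60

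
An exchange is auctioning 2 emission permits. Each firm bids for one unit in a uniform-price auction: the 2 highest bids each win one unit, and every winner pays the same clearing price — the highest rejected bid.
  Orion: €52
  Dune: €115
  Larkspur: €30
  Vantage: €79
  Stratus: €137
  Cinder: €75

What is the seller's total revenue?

Total revenue: €158

Sorting: 137 (Stratus), 115 (Dune), 79 (Vantage), 75 (Cinder), …
Winners (2 units): Stratus, Dune.
Clearing price = highest rejected bid = €79.
Total revenue = 2 × €79 = €158.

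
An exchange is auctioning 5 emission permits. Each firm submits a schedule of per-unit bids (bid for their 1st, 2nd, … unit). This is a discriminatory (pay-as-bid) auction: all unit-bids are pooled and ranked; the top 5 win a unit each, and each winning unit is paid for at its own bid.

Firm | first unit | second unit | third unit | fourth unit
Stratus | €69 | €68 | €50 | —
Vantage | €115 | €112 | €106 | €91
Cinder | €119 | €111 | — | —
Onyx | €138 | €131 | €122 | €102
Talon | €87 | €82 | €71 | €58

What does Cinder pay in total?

Cinder pays €119

All unit-bids, highest first — top 5: 138 (Onyx-1), 131 (Onyx-2), 122 (Onyx-3), 119 (Cinder-1), 115 (Vantage-1)
Next rejected bid: €112 (not a price — pay-as-bid).
Cinder's winning unit-bids: 119 = €119.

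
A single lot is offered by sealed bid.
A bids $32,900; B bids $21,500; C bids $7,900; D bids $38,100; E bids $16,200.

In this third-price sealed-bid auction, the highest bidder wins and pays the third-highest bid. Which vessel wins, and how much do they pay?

Sorting bids: 38,100 (D) > 32,900 (A) > 21,500 (B) > 16,200 (E) > 7,900 (C)
D wins; payment is bid #3 in the ranking = $21,500.

D pays $21,500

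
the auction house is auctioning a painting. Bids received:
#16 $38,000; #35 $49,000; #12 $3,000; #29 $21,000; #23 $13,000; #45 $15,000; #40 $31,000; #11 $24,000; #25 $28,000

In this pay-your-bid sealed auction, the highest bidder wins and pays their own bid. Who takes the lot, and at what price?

Sorting bids: 49,000 (#35) > 38,000 (#16) > 31,000 (#40) > 28,000 (#25) > 24,000 (#11) > 21,000 (#29) > …
#35 is highest → pays own bid, $49,000.

#35 pays $49,000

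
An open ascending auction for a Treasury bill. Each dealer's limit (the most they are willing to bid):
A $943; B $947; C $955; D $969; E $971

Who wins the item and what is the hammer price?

E wins at $969

Sorting limits: 971 (E) > 969 (D) > 955 (C) > 947 (B) > 943 (A)
D is the last rival to drop out, at $969; E remains and wins at that price.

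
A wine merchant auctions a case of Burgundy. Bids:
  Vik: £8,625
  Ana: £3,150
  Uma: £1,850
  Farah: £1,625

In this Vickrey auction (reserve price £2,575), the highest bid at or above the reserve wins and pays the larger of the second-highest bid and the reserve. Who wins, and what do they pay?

Vik pays £3,150

Rule: the highest bid at or above the reserve wins and pays the larger of the second-highest bid and the reserve.
Bids ranked: 8,625 (Vik) > 3,150 (Ana) > 1,850 (Uma) > 1,625 (Farah)
Vik has the top bid at or above the reserve (£8,625).
max(second-highest £3,150, reserve £2,575) = £3,150; the reserve does not bind.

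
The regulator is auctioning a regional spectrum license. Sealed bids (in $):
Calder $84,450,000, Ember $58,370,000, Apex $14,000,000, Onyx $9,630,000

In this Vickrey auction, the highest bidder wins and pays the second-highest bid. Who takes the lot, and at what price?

Vickrey auction: the highest bidder wins and pays the second-highest bid.
Sorting bids: 84,450,000 (Calder) > 58,370,000 (Ember) > 14,000,000 (Apex) > 9,630,000 (Onyx)
Second-price: Calder pays Ember's bid of $58,370,000.

Calder pays $58,370,000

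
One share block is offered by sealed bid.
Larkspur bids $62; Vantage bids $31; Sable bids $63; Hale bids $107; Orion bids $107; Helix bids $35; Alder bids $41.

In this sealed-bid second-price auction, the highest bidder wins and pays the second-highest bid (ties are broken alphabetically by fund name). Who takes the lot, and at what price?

Bids in order: 107 (Hale) > 107 (Orion) > 63 (Sable) > 62 (Larkspur) > 41 (Alder) > 35 (Helix) > …
Hale and Orion tie at $107; tie-break gives it to Hale.
Hale wins with the highest bid; price is set by the runner-up at $107.

Hale pays $107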